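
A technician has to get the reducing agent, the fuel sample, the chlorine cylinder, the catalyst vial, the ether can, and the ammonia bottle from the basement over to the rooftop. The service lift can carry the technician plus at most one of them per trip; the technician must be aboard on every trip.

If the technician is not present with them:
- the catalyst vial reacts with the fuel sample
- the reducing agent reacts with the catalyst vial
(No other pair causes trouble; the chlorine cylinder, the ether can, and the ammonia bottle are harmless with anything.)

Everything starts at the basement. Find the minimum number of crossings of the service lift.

Counting alone: the technician can take at most 1 across per trip to the rooftop, so moving all 6 needs at least 6 loaded trips out, with a return between consecutive ones — at least 11 crossings.
The safety rule pushes this higher. Following every safe sequence of crossings, the most of the 6 that can be at the rooftop as the service lift arrives there on crossing 11 is 5 — never all 6.
So no plan with fewer than 13 crossings exists, and this one achieves 13:
1. Technician goes to the rooftop with the catalyst vial.
2. Technician goes back to the basement alone.
3. Technician goes to the rooftop with the reducing agent.
4. Technician goes back to the basement with the catalyst vial.
5. Technician goes to the rooftop with the fuel sample.
6. Technician goes back to the basement alone.
7. Technician goes to the rooftop with the chlorine cylinder.
8. Technician goes back to the basement alone.
9. Technician goes to the rooftop with the ether can.
10. Technician goes back to the basement alone.
11. Technician goes to the rooftop with the ammonia bottle.
12. Technician goes back to the basement alone.
13. Technician goes to the rooftop with the catalyst vial.

13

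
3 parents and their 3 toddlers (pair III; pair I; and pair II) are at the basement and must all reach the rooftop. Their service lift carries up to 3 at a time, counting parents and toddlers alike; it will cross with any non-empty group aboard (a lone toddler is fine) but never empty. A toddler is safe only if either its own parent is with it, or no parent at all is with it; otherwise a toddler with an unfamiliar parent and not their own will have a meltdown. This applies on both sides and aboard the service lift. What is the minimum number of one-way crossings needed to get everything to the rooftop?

5

Counting alone: each trip to the rooftop takes at most 3 across and each return brings at least 1 back, so after t trips out (and t−1 returns) at most 3t − (t−1) of the 6 are across; that first reaches 6 at t = 3, so at least 5 crossings are needed.
The plan below uses exactly 5 crossings, so it is optimal:
1. parent III and toddler III cross → the rooftop.
2. parent III crosses ← the basement.
3. parent I, parent II, and parent III cross → the rooftop.
4. toddler III crosses ← the basement.
5. toddler I, toddler II, and toddler III cross → the rooftop.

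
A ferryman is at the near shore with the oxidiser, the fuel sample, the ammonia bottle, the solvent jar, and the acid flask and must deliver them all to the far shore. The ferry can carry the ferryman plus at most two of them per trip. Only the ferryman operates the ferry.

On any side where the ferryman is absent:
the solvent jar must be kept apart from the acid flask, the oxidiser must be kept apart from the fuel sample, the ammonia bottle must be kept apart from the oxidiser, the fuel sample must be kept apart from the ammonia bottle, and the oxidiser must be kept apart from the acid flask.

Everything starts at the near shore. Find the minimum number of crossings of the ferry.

impossible

Whatever the first load, the items left behind include a forbidden pair without the ferryman. No opening move is safe, so no plan exists.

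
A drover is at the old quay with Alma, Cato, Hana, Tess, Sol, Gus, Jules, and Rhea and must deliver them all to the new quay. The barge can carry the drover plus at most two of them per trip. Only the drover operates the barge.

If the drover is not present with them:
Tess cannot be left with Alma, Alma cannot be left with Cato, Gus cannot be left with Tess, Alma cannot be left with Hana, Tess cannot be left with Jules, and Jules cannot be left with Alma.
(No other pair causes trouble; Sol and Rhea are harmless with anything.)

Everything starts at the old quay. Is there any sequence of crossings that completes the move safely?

1. Drover goes to the new quay with Alma and Tess.  [the old quay: Cato, Gus, Hana, Jules, Rhea, Sol | the new quay: Alma, Tess]
2. Drover goes back to the old quay with Alma.  [the old quay: Alma, Cato, Gus, Hana, Jules, Rhea, Sol | the new quay: Tess]
3. Drover goes to the new quay with Alma and Cato.  [the old quay: Gus, Hana, Jules, Rhea, Sol | the new quay: Alma, Cato, Tess]
4. Drover goes back to the old quay with Alma.  [the old quay: Alma, Gus, Hana, Jules, Rhea, Sol | the new quay: Cato, Tess]
5. Drover goes to the new quay with Alma and Hana.  [the old quay: Gus, Jules, Rhea, Sol | the new quay: Alma, Cato, Hana, Tess]
6. Drover goes back to the old quay with Alma.  [the old quay: Alma, Gus, Jules, Rhea, Sol | the new quay: Cato, Hana, Tess]
7. Drover goes to the new quay with Alma and Sol.  [the old quay: Gus, Jules, Rhea | the new quay: Alma, Cato, Hana, Sol, Tess]
8. Drover goes back to the old quay with Alma.  [the old quay: Alma, Gus, Jules, Rhea | the new quay: Cato, Hana, Sol, Tess]
9. Drover goes to the new quay with Alma and Rhea.  [the old quay: Gus, Jules | the new quay: Alma, Cato, Hana, Rhea, Sol, Tess]
10. Drover goes back to the old quay with Alma.  [the old quay: Alma, Gus, Jules | the new quay: Cato, Hana, Rhea, Sol, Tess]
11. Drover goes to the new quay with Gus and Jules.  [the old quay: Alma | the new quay: Cato, Gus, Hana, Jules, Rhea, Sol, Tess]
12. Drover goes back to the old quay with Tess.  [the old quay: Alma, Tess | the new quay: Cato, Gus, Hana, Jules, Rhea, Sol]
13. Drover goes to the new quay with Alma and Tess.  [the old quay: — | the new quay: Alma, Cato, Gus, Hana, Jules, Rhea, Sol, Tess]

Yes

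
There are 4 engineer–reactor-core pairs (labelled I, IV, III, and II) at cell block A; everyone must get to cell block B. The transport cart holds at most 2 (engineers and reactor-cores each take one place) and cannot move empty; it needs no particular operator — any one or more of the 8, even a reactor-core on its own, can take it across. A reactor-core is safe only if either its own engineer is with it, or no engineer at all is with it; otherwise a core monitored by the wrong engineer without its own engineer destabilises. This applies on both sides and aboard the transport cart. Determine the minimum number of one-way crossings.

impossible

Following every safe sequence of crossings from the start, the most of the 8 that can be at cell block B as the transport cart arrives there on crossings 1, 3, 5 is 2, 3, 4 respectively; the best ever achieved is 4 of 8.
From crossing 7 on, no configuration arises that was not already reachable earlier: only 44 distinct safe configurations (who is on which side, and where the transport cart is) can ever be reached, none of them has everyone across, and every continuation just revisits them. So no valid plan exists.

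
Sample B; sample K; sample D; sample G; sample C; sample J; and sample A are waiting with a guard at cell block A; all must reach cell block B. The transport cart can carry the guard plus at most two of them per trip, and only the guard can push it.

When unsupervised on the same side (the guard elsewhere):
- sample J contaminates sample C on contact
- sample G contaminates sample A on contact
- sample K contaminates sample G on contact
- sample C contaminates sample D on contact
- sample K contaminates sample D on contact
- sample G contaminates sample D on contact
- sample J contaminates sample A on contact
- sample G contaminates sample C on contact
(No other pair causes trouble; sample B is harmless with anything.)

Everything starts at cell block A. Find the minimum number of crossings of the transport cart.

impossible

Whatever the first load, the items left behind include a forbidden pair without the guard. No opening move is safe, so no plan exists.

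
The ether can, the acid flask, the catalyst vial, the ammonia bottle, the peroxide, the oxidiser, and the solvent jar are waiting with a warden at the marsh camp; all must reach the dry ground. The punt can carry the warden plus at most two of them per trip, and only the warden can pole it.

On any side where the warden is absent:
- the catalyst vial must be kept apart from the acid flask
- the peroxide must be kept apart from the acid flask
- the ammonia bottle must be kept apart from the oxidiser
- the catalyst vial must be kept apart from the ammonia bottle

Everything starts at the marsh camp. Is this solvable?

1. Warden goes to the dry ground with the acid flask and the ammonia bottle.  [the marsh camp: the catalyst vial, the ether can, the oxidiser, the peroxide, the solvent jar | the dry ground: the acid flask, the ammonia bottle]
2. Warden goes back to the marsh camp alone.  [the marsh camp: the catalyst vial, the ether can, the oxidiser, the peroxide, the solvent jar | the dry ground: the acid flask, the ammonia bottle]
3. Warden goes to the dry ground with the ether can.  [the marsh camp: the catalyst vial, the oxidiser, the peroxide, the solvent jar | the dry ground: the acid flask, the ammonia bottle, the ether can]
4. Warden goes back to the marsh camp alone.  [the marsh camp: the catalyst vial, the oxidiser, the peroxide, the solvent jar | the dry ground: the acid flask, the ammonia bottle, the ether can]
5. Warden goes to the dry ground with the catalyst vial and the peroxide.  [the marsh camp: the oxidiser, the solvent jar | the dry ground: the acid flask, the ammonia bottle, the catalyst vial, the ether can, the peroxide]
6. Warden goes back to the marsh camp with the acid flask and the ammonia bottle.  [the marsh camp: the acid flask, the ammonia bottle, the oxidiser, the solvent jar | the dry ground: the catalyst vial, the ether can, the peroxide]
7. Warden goes to the dry ground with the oxidiser and the solvent jar.  [the marsh camp: the acid flask, the ammonia bottle | the dry ground: the catalyst vial, the ether can, the oxidiser, the peroxide, the solvent jar]
8. Warden goes back to the marsh camp alone.  [the marsh camp: the acid flask, the ammonia bottle | the dry ground: the catalyst vial, the ether can, the oxidiser, the peroxide, the solvent jar]
9. Warden goes to the dry ground with the acid flask and the ammonia bottle.  [the marsh camp: — | the dry ground: the acid flask, the ammonia bottle, the catalyst vial, the ether can, the oxidiser, the peroxide, the solvent jar]

Yes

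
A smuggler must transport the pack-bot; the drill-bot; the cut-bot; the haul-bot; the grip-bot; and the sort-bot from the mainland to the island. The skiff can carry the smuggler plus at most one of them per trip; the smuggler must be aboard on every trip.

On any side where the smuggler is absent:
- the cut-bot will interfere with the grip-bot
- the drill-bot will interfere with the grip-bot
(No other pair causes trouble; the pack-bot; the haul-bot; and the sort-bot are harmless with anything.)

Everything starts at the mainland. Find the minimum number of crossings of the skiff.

13

Counting alone: the smuggler can take at most 1 across per trip to the island, so moving all 6 needs at least 6 loaded trips out, with a return between consecutive ones — at least 11 crossings.
The safety rule pushes this higher. Following every safe sequence of crossings, the most of the 6 that can be at the island as the skiff arrives there on crossing 11 is 5 — never all 6.
So no plan with fewer than 13 crossings exists, and this one achieves 13:
1. Smuggler goes to the island with the grip-bot.
2. Smuggler goes back to the mainland alone.
3. Smuggler goes to the island with the pack-bot.
4. Smuggler goes back to the mainland alone.
5. Smuggler goes to the island with the drill-bot.
6. Smuggler goes back to the mainland with the grip-bot.
7. Smuggler goes to the island with the cut-bot.
8. Smuggler goes back to the mainland alone.
9. Smuggler goes to the island with the haul-bot.
10. Smuggler goes back to the mainland alone.
11. Smuggler goes to the island with the sort-bot.
12. Smuggler goes back to the mainland alone.
13. Smuggler goes to the island with the grip-bot.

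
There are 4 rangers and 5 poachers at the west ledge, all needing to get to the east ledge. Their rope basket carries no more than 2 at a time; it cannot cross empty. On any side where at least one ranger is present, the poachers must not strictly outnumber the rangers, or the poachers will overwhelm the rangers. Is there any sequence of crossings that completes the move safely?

The poachers already outnumber the rangers at the west ledge before anyone moves, so the starting position itself is disallowed.

No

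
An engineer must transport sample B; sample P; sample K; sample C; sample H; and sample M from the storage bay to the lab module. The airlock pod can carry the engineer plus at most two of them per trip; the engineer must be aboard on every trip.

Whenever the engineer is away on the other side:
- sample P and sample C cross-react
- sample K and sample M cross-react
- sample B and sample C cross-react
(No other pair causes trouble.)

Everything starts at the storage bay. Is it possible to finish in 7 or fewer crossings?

Yes

Yes — this plan uses 7 crossings (≤ 7):
1. Engineer goes to the lab module with sample C and sample K.
2. Engineer goes back to the storage bay alone.
3. Engineer goes to the lab module with sample B.
4. Engineer goes back to the storage bay with sample C.
5. Engineer goes to the lab module with sample H and sample P.
6. Engineer goes back to the storage bay alone.
7. Engineer goes to the lab module with sample C and sample M.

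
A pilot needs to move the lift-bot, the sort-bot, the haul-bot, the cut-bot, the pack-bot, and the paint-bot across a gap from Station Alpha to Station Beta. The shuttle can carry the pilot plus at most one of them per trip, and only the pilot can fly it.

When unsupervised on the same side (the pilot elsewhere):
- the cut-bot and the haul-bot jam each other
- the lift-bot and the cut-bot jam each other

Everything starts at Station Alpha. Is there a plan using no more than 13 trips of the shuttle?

Yes

Yes — this plan uses 13 crossings (≤ 13):
1. Pilot goes to Station Beta with the cut-bot.  [Station Alpha: the haul-bot, the lift-bot, the pack-bot, the paint-bot, the sort-bot | Station Beta: the cut-bot]
2. Pilot goes back to Station Alpha alone.  [Station Alpha: the haul-bot, the lift-bot, the pack-bot, the paint-bot, the sort-bot | Station Beta: the cut-bot]
3. Pilot goes to Station Beta with the lift-bot.  [Station Alpha: the haul-bot, the pack-bot, the paint-bot, the sort-bot | Station Beta: the cut-bot, the lift-bot]
4. Pilot goes back to Station Alpha with the cut-bot.  [Station Alpha: the cut-bot, the haul-bot, the pack-bot, the paint-bot, the sort-bot | Station Beta: the lift-bot]
5. Pilot goes to Station Beta with the haul-bot.  [Station Alpha: the cut-bot, the pack-bot, the paint-bot, the sort-bot | Station Beta: the haul-bot, the lift-bot]
6. Pilot goes back to Station Alpha alone.  [Station Alpha: the cut-bot, the pack-bot, the paint-bot, the sort-bot | Station Beta: the haul-bot, the lift-bot]
7. Pilot goes to Station Beta with the sort-bot.  [Station Alpha: the cut-bot, the pack-bot, the paint-bot | Station Beta: the haul-bot, the lift-bot, the sort-bot]
8. Pilot goes back to Station Alpha alone.  [Station Alpha: the cut-bot, the pack-bot, the paint-bot | Station Beta: the haul-bot, the lift-bot, the sort-bot]
9. Pilot goes to Station Beta with the pack-bot.  [Station Alpha: the cut-bot, the paint-bot | Station Beta: the haul-bot, the lift-bot, the pack-bot, the sort-bot]
10. Pilot goes back to Station Alpha alone.  [Station Alpha: the cut-bot, the paint-bot | Station Beta: the haul-bot, the lift-bot, the pack-bot, the sort-bot]
11. Pilot goes to Station Beta with the paint-bot.  [Station Alpha: the cut-bot | Station Beta: the haul-bot, the lift-bot, the pack-bot, the paint-bot, the sort-bot]
12. Pilot goes back to Station Alpha alone.  [Station Alpha: the cut-bot | Station Beta: the haul-bot, the lift-bot, the pack-bot, the paint-bot, the sort-bot]
13. Pilot goes to Station Beta with the cut-bot.  [Station Alpha: — | Station Beta: the cut-bot, the haul-bot, the lift-bot, the pack-bot, the paint-bot, the sort-bot]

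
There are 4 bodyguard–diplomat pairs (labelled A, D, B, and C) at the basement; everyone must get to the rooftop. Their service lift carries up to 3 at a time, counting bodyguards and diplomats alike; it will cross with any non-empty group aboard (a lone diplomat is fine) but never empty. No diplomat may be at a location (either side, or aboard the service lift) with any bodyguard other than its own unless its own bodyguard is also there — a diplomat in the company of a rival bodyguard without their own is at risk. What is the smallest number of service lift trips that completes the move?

Counting alone: each trip to the rooftop takes at most 3 across and each return brings at least 1 back, so after t trips out (and t−1 returns) at most 3t − (t−1) of the 8 are across; that first reaches 8 at t = 4, so at least 7 crossings are needed.
The safety rule pushes this higher. Following every safe sequence of crossings, the most of the 8 that can be at the rooftop as the service lift arrives there on crossing 7 is 7 — never all 8.
So no plan with fewer than 9 crossings exists, and this one achieves 9:
1. bodyguard A and diplomat A cross → the rooftop.
2. bodyguard A crosses ← the basement.
3. bodyguard A, bodyguard D, and diplomat D cross → the rooftop.
4. bodyguard A and diplomat A cross ← the basement.
5. bodyguard A, bodyguard B, and bodyguard C cross → the rooftop.
6. diplomat D crosses ← the basement.
7. diplomat A and diplomat D cross → the rooftop.
8. diplomat A crosses ← the basement.
9. diplomat A, diplomat B, and diplomat C cross → the rooftop.

9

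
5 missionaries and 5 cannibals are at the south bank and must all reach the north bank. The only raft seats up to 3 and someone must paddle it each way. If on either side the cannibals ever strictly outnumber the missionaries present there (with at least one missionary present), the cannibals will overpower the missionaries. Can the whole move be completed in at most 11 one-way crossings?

Yes — this plan uses 11 crossings (≤ 11):
1. 2 cannibals → the north bank.  (the south bank: 5M 3C; the north bank: 0M 2C)
2. 1 cannibal ← the south bank.  (the south bank: 5M 4C; the north bank: 0M 1C)
3. 3 cannibals → the north bank.  (the south bank: 5M 1C; the north bank: 0M 4C)
4. 1 cannibal ← the south bank.  (the south bank: 5M 2C; the north bank: 0M 3C)
5. 3 missionaries → the north bank.  (the south bank: 2M 2C; the north bank: 3M 3C)
6. 1 missionary and 1 cannibal ← the south bank.  (the south bank: 3M 3C; the north bank: 2M 2C)
7. 3 missionaries → the north bank.  (the south bank: 0M 3C; the north bank: 5M 2C)
8. 1 cannibal ← the south bank.  (the south bank: 0M 4C; the north bank: 5M 1C)
9. 2 cannibals → the north bank.  (the south bank: 0M 2C; the north bank: 5M 3C)
10. 1 cannibal ← the south bank.  (the south bank: 0M 3C; the north bank: 5M 2C)
11. 3 cannibals → the north bank.  (the south bank: 0M 0C; the north bank: 5M 5C)

Yes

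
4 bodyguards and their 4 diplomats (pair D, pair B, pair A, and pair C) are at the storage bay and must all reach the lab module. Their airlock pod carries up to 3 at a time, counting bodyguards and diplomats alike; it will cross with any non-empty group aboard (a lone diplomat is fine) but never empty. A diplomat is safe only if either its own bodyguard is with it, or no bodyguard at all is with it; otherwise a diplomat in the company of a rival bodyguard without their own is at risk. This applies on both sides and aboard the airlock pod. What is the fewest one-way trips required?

9

Counting alone: each trip to the lab module takes at most 3 across and each return brings at least 1 back, so after t trips out (and t−1 returns) at most 3t − (t−1) of the 8 are across; that first reaches 8 at t = 4, so at least 7 crossings are needed.
The safety rule pushes this higher. Following every safe sequence of crossings, the most of the 8 that can be at the lab module as the airlock pod arrives there on crossing 7 is 7 — never all 8.
So no plan with fewer than 9 crossings exists, and this one achieves 9:
1. bodyguard D and diplomat D cross → the lab module.
2. bodyguard D crosses ← the storage bay.
3. bodyguard B, bodyguard D, and diplomat B cross → the lab module.
4. bodyguard D and diplomat D cross ← the storage bay.
5. bodyguard A, bodyguard C, and bodyguard D cross → the lab module.
6. diplomat B crosses ← the storage bay.
7. diplomat B and diplomat D cross → the lab module.
8. diplomat D crosses ← the storage bay.
9. diplomat A, diplomat C, and diplomat D cross → the lab module.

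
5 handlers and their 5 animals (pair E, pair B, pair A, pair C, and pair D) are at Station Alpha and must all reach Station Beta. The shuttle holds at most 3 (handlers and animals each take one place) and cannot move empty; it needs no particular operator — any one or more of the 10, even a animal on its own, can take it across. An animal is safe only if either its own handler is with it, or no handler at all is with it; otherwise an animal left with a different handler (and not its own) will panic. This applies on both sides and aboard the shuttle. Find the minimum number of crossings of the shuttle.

Counting alone: each trip to Station Beta takes at most 3 across and each return brings at least 1 back, so after t trips out (and t−1 returns) at most 3t − (t−1) of the 10 are across; that first reaches 10 at t = 5, so at least 9 crossings are needed.
The safety rule pushes this higher. Following every safe sequence of crossings, the most of the 10 that can be at Station Beta as the shuttle arrives there on crossing 9 is 9 — never all 10.
So no plan with fewer than 11 crossings exists, and this one achieves 11:
1. animal E and handler E cross → Station Beta.
2. handler E crosses ← Station Alpha.
3. animal A, animal B, and animal C cross → Station Beta.
4. animal E crosses ← Station Alpha.
5. handler A, handler B, and handler C cross → Station Beta.
6. animal B and handler B cross ← Station Alpha.
7. handler B, handler D, and handler E cross → Station Beta.
8. animal A crosses ← Station Alpha.
9. animal B and animal E cross → Station Beta.
10. animal E crosses ← Station Alpha.
11. animal A, animal D, and animal E cross → Station Beta.

11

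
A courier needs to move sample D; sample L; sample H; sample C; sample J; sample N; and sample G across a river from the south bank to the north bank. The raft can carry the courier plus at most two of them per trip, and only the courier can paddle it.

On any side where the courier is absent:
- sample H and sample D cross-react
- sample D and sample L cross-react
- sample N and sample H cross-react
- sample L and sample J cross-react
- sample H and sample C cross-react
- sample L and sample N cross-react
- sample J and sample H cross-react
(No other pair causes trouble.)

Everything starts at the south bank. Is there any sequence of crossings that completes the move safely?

Yes

1. Courier goes to the north bank with sample H and sample L.  [the south bank: sample C, sample D, sample G, sample J, sample N | the north bank: sample H, sample L]
2. Courier goes back to the south bank alone.  [the south bank: sample C, sample D, sample G, sample J, sample N | the north bank: sample H, sample L]
3. Courier goes to the north bank with sample G.  [the south bank: sample C, sample D, sample J, sample N | the north bank: sample G, sample H, sample L]
4. Courier goes back to the south bank alone.  [the south bank: sample C, sample D, sample J, sample N | the north bank: sample G, sample H, sample L]
5. Courier goes to the north bank with sample C and sample D.  [the south bank: sample J, sample N | the north bank: sample C, sample D, sample G, sample H, sample L]
6. Courier goes back to the south bank with sample H and sample L.  [the south bank: sample H, sample J, sample L, sample N | the north bank: sample C, sample D, sample G]
7. Courier goes to the north bank with sample J and sample N.  [the south bank: sample H, sample L | the north bank: sample C, sample D, sample G, sample J, sample N]
8. Courier goes back to the south bank alone.  [the south bank: sample H, sample L | the north bank: sample C, sample D, sample G, sample J, sample N]
9. Courier goes to the north bank with sample H and sample L.  [the south bank: — | the north bank: sample C, sample D, sample G, sample H, sample J, sample L, sample N]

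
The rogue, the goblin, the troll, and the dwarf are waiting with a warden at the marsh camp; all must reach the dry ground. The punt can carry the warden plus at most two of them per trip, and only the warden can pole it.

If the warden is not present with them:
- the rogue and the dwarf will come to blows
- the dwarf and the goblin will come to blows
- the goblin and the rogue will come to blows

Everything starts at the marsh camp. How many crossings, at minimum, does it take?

Counting alone: the warden can take at most 2 across per trip to the dry ground, so moving all 4 needs at least 2 loaded trips out, with a return between consecutive ones — at least 3 crossings.
The safety rule pushes this higher. Following every safe sequence of crossings, the most of the 4 that can be at the dry ground as the punt arrives there on crossing 3 is 3 — never all 4.
So no plan with fewer than 5 crossings exists, and this one achieves 5:
1. Warden goes to the dry ground with the goblin and the rogue.
2. Warden goes back to the marsh camp with the rogue.
3. Warden goes to the dry ground with the rogue and the troll.
4. Warden goes back to the marsh camp with the rogue.
5. Warden goes to the dry ground with the dwarf and the rogue.

5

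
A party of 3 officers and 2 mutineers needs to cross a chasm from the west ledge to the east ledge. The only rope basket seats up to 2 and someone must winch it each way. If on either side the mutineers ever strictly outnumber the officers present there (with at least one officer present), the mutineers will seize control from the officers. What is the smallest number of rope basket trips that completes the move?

7

Counting alone: each trip to the east ledge takes at most 2 across and each return brings at least 1 back, so after t trips out (and t−1 returns) at most 2t − (t−1) of the 5 are across; that first reaches 5 at t = 4, so at least 7 crossings are needed.
The plan below uses exactly 7 crossings, so it is optimal:
1. 2 mutineers → the east ledge.  (the west ledge: 3O 0M; the east ledge: 0O 2M)
2. 1 mutineer ← the west ledge.  (the west ledge: 3O 1M; the east ledge: 0O 1M)
3. 2 officers → the east ledge.  (the west ledge: 1O 1M; the east ledge: 2O 1M)
4. 1 officer ← the west ledge.  (the west ledge: 2O 1M; the east ledge: 1O 1M)
5. 1 officer and 1 mutineer → the east ledge.  (the west ledge: 1O 0M; the east ledge: 2O 2M)
6. 1 mutineer ← the west ledge.  (the west ledge: 1O 1M; the east ledge: 2O 1M)
7. 1 officer and 1 mutineer → the east ledge.  (the west ledge: 0O 0M; the east ledge: 3O 2M)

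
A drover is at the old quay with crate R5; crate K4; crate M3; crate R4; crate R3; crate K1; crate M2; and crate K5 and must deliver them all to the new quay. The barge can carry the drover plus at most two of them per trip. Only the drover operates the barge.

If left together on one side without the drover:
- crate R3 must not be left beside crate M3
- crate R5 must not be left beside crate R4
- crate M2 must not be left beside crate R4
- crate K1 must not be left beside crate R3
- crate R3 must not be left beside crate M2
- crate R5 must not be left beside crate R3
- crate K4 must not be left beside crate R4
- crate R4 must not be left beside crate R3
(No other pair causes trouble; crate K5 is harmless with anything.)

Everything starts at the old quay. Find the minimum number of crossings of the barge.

13

Counting alone: the drover can take at most 2 across per trip to the new quay, so moving all 8 needs at least 4 loaded trips out, with a return between consecutive ones — at least 7 crossings.
The safety rule pushes this higher. Following every safe sequence of crossings, the most of the 8 that can be at the new quay as the barge arrives there on crossings 7, 9, 11 is 5, 6, 7 respectively — never all 8.
So no plan with fewer than 13 crossings exists, and this one achieves 13:
1. Drover goes to the new quay with crate R3 and crate R4.
2. Drover goes back to the old quay with crate R4.
3. Drover goes to the new quay with crate K4 and crate R4.
4. Drover goes back to the old quay with crate R4.
5. Drover goes to the new quay with crate M2 and crate R5.
6. Drover goes back to the old quay with crate R3.
7. Drover goes to the new quay with crate M3 and crate R3.
8. Drover goes back to the old quay with crate R3.
9. Drover goes to the new quay with crate K1 and crate R4.
10. Drover goes back to the old quay with crate R4.
11. Drover goes to the new quay with crate K5 and crate R4.
12. Drover goes back to the old quay with crate R4.
13. Drover goes to the new quay with crate R3 and crate R4.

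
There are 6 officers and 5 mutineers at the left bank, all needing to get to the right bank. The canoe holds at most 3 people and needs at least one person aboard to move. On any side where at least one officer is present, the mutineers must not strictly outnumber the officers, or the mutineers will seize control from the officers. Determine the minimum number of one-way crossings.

Counting alone: each trip to the right bank takes at most 3 across and each return brings at least 1 back, so after t trips out (and t−1 returns) at most 3t − (t−1) of the 11 are across; that first reaches 11 at t = 5, so at least 9 crossings are needed.
The plan below uses exactly 9 crossings, so it is optimal:
1. 3 mutineers → the right bank.  (the left bank: 6O 2M; the right bank: 0O 3M)
2. 1 mutineer ← the left bank.  (the left bank: 6O 3M; the right bank: 0O 2M)
3. 3 officers → the right bank.  (the left bank: 3O 3M; the right bank: 3O 2M)
4. 1 officer ← the left bank.  (the left bank: 4O 3M; the right bank: 2O 2M)
5. 2 officers and 1 mutineer → the right bank.  (the left bank: 2O 2M; the right bank: 4O 3M)
6. 1 officer ← the left bank.  (the left bank: 3O 2M; the right bank: 3O 3M)
7. 2 officers and 1 mutineer → the right bank.  (the left bank: 1O 1M; the right bank: 5O 4M)
8. 1 officer ← the left bank.  (the left bank: 2O 1M; the right bank: 4O 4M)
9. 2 officers and 1 mutineer → the right bank.  (the left bank: 0O 0M; the right bank: 6O 5M)

9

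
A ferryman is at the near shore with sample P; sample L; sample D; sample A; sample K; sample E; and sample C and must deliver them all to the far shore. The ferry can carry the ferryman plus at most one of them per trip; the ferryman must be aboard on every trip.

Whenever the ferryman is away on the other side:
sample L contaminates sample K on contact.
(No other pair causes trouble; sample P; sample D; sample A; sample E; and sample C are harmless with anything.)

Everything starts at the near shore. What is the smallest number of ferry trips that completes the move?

13

Counting alone: the ferryman can take at most 1 across per trip to the far shore, so moving all 7 needs at least 7 loaded trips out, with a return between consecutive ones — at least 13 crossings.
The plan below uses exactly 13 crossings, so it is optimal:
1. Ferryman goes to the far shore with sample L.
2. Ferryman goes back to the near shore alone.
3. Ferryman goes to the far shore with sample P.
4. Ferryman goes back to the near shore alone.
5. Ferryman goes to the far shore with sample D.
6. Ferryman goes back to the near shore alone.
7. Ferryman goes to the far shore with sample A.
8. Ferryman goes back to the near shore alone.
9. Ferryman goes to the far shore with sample E.
10. Ferryman goes back to the near shore alone.
11. Ferryman goes to the far shore with sample C.
12. Ferryman goes back to the near shore alone.
13. Ferryman goes to the far shore with sample K.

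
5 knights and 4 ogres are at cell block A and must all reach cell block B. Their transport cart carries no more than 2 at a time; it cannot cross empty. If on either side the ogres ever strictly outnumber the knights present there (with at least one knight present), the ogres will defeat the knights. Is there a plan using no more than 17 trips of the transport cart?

Yes — this plan uses 15 crossings (≤ 17):
1. 2 ogres → cell block B.  (cell block A: 5K 2O; cell block B: 0K 2O)
2. 1 ogre ← cell block A.  (cell block A: 5K 3O; cell block B: 0K 1O)
3. 2 ogres → cell block B.  (cell block A: 5K 1O; cell block B: 0K 3O)
4. 1 ogre ← cell block A.  (cell block A: 5K 2O; cell block B: 0K 2O)
5. 2 knights → cell block B.  (cell block A: 3K 2O; cell block B: 2K 2O)
6. 1 ogre ← cell block A.  (cell block A: 3K 3O; cell block B: 2K 1O)
7. 1 knight and 1 ogre → cell block B.  (cell block A: 2K 2O; cell block B: 3K 2O)
8. 1 knight ← cell block A.  (cell block A: 3K 2O; cell block B: 2K 2O)
9. 1 knight and 1 ogre → cell block B.  (cell block A: 2K 1O; cell block B: 3K 3O)
10. 1 ogre ← cell block A.  (cell block A: 2K 2O; cell block B: 3K 2O)
11. 1 knight and 1 ogre → cell block B.  (cell block A: 1K 1O; cell block B: 4K 3O)
12. 1 knight ← cell block A.  (cell block A: 2K 1O; cell block B: 3K 3O)
13. 1 knight and 1 ogre → cell block B.  (cell block A: 1K 0O; cell block B: 4K 4O)
14. 1 ogre ← cell block A.  (cell block A: 1K 1O; cell block B: 4K 3O)
15. 1 knight and 1 ogre → cell block B.  (cell block A: 0K 0O; cell block B: 5K 4O)

Yes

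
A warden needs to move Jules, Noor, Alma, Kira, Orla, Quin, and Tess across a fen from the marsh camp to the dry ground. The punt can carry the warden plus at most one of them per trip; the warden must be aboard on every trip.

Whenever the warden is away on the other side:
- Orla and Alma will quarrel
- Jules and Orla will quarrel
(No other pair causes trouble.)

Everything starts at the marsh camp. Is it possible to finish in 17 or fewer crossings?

Yes — this plan uses 15 crossings (≤ 17):
1. Warden goes to the dry ground with Orla.
2. Warden goes back to the marsh camp alone.
3. Warden goes to the dry ground with Jules.
4. Warden goes back to the marsh camp with Orla.
5. Warden goes to the dry ground with Alma.
6. Warden goes back to the marsh camp alone.
7. Warden goes to the dry ground with Noor.
8. Warden goes back to the marsh camp alone.
9. Warden goes to the dry ground with Kira.
10. Warden goes back to the marsh camp alone.
11. Warden goes to the dry ground with Quin.
12. Warden goes back to the marsh camp alone.
13. Warden goes to the dry ground with Tess.
14. Warden goes back to the marsh camp alone.
15. Warden goes to the dry ground with Orla.

Yes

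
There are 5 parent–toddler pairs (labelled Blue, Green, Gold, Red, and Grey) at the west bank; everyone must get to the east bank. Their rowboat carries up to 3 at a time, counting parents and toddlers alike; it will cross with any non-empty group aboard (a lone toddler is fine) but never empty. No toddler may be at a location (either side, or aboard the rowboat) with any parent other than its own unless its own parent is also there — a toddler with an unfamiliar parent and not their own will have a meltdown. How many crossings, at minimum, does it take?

11

Counting alone: each trip to the east bank takes at most 3 across and each return brings at least 1 back, so after t trips out (and t−1 returns) at most 3t − (t−1) of the 10 are across; that first reaches 10 at t = 5, so at least 9 crossings are needed.
The safety rule pushes this higher. Following every safe sequence of crossings, the most of the 10 that can be at the east bank as the rowboat arrives there on crossing 9 is 9 — never all 10.
So no plan with fewer than 11 crossings exists, and this one achieves 11:
1. parent Blue and toddler Blue cross → the east bank.
2. parent Blue crosses ← the west bank.
3. toddler Gold, toddler Green, and toddler Red cross → the east bank.
4. toddler Blue crosses ← the west bank.
5. parent Gold, parent Green, and parent Red cross → the east bank.
6. parent Green and toddler Green cross ← the west bank.
7. parent Blue, parent Green, and parent Grey cross → the east bank.
8. toddler Gold crosses ← the west bank.
9. toddler Blue and toddler Green cross → the east bank.
10. toddler Blue crosses ← the west bank.
11. toddler Blue, toddler Gold, and toddler Grey cross → the east bank.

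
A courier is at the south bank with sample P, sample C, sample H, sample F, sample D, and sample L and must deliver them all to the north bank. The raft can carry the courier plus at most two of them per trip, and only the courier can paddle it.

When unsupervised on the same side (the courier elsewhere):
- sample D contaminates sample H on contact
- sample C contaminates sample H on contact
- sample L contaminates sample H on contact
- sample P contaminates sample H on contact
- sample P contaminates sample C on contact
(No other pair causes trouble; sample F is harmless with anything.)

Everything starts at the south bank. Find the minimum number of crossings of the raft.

9

Counting alone: the courier can take at most 2 across per trip to the north bank, so moving all 6 needs at least 3 loaded trips out, with a return between consecutive ones — at least 5 crossings.
The safety rule pushes this higher. Following every safe sequence of crossings, the most of the 6 that can be at the north bank as the raft arrives there on crossings 5, 7 is 4, 5 respectively — never all 6.
So no plan with fewer than 9 crossings exists, and this one achieves 9:
1. Courier goes to the north bank with sample H and sample P.
2. Courier goes back to the south bank with sample P.
3. Courier goes to the north bank with sample F and sample P.
4. Courier goes back to the south bank with sample P.
5. Courier goes to the north bank with sample D and sample P.
6. Courier goes back to the south bank with sample H.
7. Courier goes to the north bank with sample C and sample L.
8. Courier goes back to the south bank with sample P.
9. Courier goes to the north bank with sample H and sample P.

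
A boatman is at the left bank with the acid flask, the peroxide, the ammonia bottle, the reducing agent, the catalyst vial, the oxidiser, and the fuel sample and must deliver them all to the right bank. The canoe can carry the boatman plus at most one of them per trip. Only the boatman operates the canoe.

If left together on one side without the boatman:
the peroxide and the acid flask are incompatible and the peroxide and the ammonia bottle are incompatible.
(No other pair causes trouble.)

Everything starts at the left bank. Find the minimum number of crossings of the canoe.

Counting alone: the boatman can take at most 1 across per trip to the right bank, so moving all 7 needs at least 7 loaded trips out, with a return between consecutive ones — at least 13 crossings.
The safety rule pushes this higher. Following every safe sequence of crossings, the most of the 7 that can be at the right bank as the canoe arrives there on crossing 13 is 6 — never all 7.
So no plan with fewer than 15 crossings exists, and this one achieves 15:
1. Boatman goes to the right bank with the peroxide.  [the left bank: the acid flask, the ammonia bottle, the catalyst vial, the fuel sample, the oxidiser, the reducing agent | the right bank: the peroxide]
2. Boatman goes back to the left bank alone.  [the left bank: the acid flask, the ammonia bottle, the catalyst vial, the fuel sample, the oxidiser, the reducing agent | the right bank: the peroxide]
3. Boatman goes to the right bank with the acid flask.  [the left bank: the ammonia bottle, the catalyst vial, the fuel sample, the oxidiser, the reducing agent | the right bank: the acid flask, the peroxide]
4. Boatman goes back to the left bank with the peroxide.  [the left bank: the ammonia bottle, the catalyst vial, the fuel sample, the oxidiser, the peroxide, the reducing agent | the right bank: the acid flask]
5. Boatman goes to the right bank with the ammonia bottle.  [the left bank: the catalyst vial, the fuel sample, the oxidiser, the peroxide, the reducing agent | the right bank: the acid flask, the ammonia bottle]
6. Boatman goes back to the left bank alone.  [the left bank: the catalyst vial, the fuel sample, the oxidiser, the peroxide, the reducing agent | the right bank: the acid flask, the ammonia bottle]
7. Boatman goes to the right bank with the reducing agent.  [the left bank: the catalyst vial, the fuel sample, the oxidiser, the peroxide | the right bank: the acid flask, the ammonia bottle, the reducing agent]
8. Boatman goes back to the left bank alone.  [the left bank: the catalyst vial, the fuel sample, the oxidiser, the peroxide | the right bank: the acid flask, the ammonia bottle, the reducing agent]
9. Boatman goes to the right bank with the catalyst vial.  [the left bank: the fuel sample, the oxidiser, the peroxide | the right bank: the acid flask, the ammonia bottle, the catalyst vial, the reducing agent]
10. Boatman goes back to the left bank alone.  [the left bank: the fuel sample, the oxidiser, the peroxide | the right bank: the acid flask, the ammonia bottle, the catalyst vial, the reducing agent]
11. Boatman goes to the right bank with the oxidiser.  [the left bank: the fuel sample, the peroxide | the right bank: the acid flask, the ammonia bottle, the catalyst vial, the oxidiser, the reducing agent]
12. Boatman goes back to the left bank alone.  [the left bank: the fuel sample, the peroxide | the right bank: the acid flask, the ammonia bottle, the catalyst vial, the oxidiser, the reducing agent]
13. Boatman goes to the right bank with the fuel sample.  [the left bank: the peroxide | the right bank: the acid flask, the ammonia bottle, the catalyst vial, the fuel sample, the oxidiser, the reducing agent]
14. Boatman goes back to the left bank alone.  [the left bank: the peroxide | the right bank: the acid flask, the ammonia bottle, the catalyst vial, the fuel sample, the oxidiser, the reducing agent]
15. Boatman goes to the right bank with the peroxide.  [the left bank: — | the right bank: the acid flask, the ammonia bottle, the catalyst vial, the fuel sample, the oxidiser, the peroxide, the reducing agent]

15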